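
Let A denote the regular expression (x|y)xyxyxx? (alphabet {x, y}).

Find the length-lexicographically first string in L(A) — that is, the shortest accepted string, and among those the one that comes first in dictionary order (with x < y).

xxyxyx

By inspection of the expression, no string of length less than 6 matches, and xxyxyx is the lexicographically first match of length 6.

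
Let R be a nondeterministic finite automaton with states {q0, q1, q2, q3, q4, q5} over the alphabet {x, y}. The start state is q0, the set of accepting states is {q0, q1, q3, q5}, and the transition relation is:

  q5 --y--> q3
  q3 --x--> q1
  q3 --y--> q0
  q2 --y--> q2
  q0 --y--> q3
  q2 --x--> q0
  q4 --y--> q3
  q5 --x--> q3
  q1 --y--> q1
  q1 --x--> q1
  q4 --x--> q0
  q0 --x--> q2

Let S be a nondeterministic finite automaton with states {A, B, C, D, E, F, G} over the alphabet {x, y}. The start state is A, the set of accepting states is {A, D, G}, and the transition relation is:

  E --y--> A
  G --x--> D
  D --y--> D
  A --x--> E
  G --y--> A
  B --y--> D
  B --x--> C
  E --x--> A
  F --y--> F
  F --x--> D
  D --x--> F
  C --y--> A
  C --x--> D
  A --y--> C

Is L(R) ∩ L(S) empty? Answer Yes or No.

The empty string ε is accepted by both R and S.
Hence L(R) ∩ L(S) ≠ ∅.

No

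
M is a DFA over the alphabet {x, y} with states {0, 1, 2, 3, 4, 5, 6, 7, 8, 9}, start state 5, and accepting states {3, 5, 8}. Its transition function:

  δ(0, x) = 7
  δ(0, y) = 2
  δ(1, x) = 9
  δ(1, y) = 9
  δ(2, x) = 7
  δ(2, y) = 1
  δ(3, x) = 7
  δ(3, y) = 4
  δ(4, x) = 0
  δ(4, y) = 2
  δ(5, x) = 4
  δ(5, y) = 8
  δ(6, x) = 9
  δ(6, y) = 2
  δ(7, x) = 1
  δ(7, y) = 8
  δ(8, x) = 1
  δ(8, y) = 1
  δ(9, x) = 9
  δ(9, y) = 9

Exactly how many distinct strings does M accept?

5

The useful subgraph on states {0, 2, 4, 5, 7, 8} is acyclic, so L(M) is finite; the longest accepting path visits 6 useful states, giving maximum string length 5.
Counting accepting paths from 5 by length: 1 of length 0, 1 of length 1, 2 of length 4, 1 of length 5. Total 5.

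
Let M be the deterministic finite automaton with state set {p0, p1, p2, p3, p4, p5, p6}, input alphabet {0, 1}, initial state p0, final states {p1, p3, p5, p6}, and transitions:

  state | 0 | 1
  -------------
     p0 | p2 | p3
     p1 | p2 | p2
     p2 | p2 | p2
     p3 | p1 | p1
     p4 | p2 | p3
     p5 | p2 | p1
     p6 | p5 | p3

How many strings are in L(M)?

3

The useful subgraph on states {p0, p1, p3} is acyclic, so L(M) is finite; the longest accepting path visits 3 useful states, giving maximum string length 2.
Counting accepting paths from p0 by length: 1 of length 1, 2 of length 2. Total 3.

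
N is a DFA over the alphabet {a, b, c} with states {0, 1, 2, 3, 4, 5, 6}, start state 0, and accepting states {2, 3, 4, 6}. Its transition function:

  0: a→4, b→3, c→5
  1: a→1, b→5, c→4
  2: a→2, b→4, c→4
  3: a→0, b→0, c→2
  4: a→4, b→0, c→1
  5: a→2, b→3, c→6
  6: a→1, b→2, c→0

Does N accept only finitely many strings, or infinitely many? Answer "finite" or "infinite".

State 0 is reachable from the start and can reach an accepting state, and it lies on the cycle 0 → 3 → 0.
Traversing that cycle any number of times yields accepted strings of unbounded length, so the language is infinite.

infinite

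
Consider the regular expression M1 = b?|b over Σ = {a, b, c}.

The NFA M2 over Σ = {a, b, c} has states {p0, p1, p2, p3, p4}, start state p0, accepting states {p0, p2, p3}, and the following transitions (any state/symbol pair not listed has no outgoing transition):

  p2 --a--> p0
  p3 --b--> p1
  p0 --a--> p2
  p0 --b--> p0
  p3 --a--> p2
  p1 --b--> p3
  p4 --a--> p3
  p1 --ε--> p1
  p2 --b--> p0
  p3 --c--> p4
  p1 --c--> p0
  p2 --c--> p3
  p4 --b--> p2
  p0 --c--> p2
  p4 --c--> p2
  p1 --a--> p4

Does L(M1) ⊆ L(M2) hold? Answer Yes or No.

Converting the expression M1 to a DFA (subset construction, then merging equivalent states) gives the minimal DFA with states {r0, r1, r2}, start state r0, accepting states {r0, r2} and transitions r0: a→r1, b→r2, c→r1; r1: a→r1, b→r1, c→r1; r2: a→r1, b→r1, c→r1.
Exploring the product automaton M1 × M2 from the start pair (r0, p0), following both machines on each input symbol, reaches 7 state pairs: (r0, p0), (r1, p2), (r2, p0), (r1, p0), (r1, p3), (r1, p1), (r1, p4).
M1 accepts in {r0, r2} and M2 accepts in {p0, p2, p3}. The reachable pairs whose M1-component is accepting are (r0, p0), (r2, p0); in each of them the M2-component is accepting too, so the product for L(M1) \ L(M2) (M1-component accepting, M2-component rejecting) has no reachable accepting pair and the difference is empty.
Hence every string in L(M1) is also in L(M2).

Yes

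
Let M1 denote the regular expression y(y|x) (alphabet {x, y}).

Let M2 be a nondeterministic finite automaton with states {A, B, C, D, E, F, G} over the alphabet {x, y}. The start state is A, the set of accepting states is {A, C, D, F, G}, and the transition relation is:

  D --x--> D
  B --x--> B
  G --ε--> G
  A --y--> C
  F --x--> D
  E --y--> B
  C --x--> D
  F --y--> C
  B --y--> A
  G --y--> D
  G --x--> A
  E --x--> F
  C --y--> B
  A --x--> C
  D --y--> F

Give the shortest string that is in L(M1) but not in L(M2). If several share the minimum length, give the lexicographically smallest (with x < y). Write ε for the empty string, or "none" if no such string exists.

The string yy is accepted by M1 but not by M2.
No shorter string lies in the difference, and yy is the lexicographically first length-2 string in L(M1) \ L(M2).

yy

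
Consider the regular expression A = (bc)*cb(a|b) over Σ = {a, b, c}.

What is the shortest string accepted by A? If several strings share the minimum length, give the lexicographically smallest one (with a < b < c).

cba

By inspection of the expression, no string of length less than 3 matches, and cba is the lexicographically first match of length 3.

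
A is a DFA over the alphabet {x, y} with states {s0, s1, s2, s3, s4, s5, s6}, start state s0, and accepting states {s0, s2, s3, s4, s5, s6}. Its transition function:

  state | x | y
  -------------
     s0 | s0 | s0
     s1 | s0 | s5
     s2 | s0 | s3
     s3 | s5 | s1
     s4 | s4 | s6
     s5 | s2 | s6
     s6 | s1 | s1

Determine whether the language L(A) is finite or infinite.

State s0 is reachable from the start and can reach an accepting state, and it lies on the cycle s0 → s0.
Traversing that cycle any number of times yields accepted strings of unbounded length, so the language is infinite.

infinite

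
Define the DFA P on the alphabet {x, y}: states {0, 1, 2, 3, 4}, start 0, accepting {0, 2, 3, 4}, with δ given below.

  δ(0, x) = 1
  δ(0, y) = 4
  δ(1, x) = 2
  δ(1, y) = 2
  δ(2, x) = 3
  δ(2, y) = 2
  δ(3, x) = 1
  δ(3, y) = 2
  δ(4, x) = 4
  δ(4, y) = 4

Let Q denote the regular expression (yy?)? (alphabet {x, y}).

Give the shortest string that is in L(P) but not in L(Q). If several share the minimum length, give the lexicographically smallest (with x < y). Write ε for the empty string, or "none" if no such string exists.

The string xx is accepted by P but not by Q.
No shorter string lies in the difference, and xx is the lexicographically first length-2 string in L(P) \ L(Q).

xx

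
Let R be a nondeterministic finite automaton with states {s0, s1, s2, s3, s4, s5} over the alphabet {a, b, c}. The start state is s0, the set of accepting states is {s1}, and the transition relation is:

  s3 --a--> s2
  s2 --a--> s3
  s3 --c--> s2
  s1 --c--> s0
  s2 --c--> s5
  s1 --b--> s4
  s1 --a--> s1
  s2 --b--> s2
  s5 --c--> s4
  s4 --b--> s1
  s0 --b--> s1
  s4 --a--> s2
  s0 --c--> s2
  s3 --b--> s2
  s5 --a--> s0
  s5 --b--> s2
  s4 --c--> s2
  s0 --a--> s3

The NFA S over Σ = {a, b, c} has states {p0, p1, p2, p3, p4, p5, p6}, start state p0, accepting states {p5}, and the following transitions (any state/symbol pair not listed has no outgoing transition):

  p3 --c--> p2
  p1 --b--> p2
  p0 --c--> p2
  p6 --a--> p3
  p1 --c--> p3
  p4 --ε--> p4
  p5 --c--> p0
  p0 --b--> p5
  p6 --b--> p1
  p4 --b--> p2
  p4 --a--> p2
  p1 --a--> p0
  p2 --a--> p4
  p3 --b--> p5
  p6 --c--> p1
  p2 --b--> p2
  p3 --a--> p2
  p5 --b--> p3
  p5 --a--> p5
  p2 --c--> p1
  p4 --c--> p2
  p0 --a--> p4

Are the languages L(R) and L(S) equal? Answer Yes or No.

Exploring the product automaton R × S from the start pair (s0, p0), following both machines on each input symbol, reaches 6 state pairs: (s0, p0), (s3, p4), (s1, p5), (s2, p2), (s4, p3), (s5, p1).
R accepts in {s1} and S accepts in {p5}. In every reachable pair the two components are either both accepting — (s1, p5) — or both non-accepting, so no string is accepted by exactly one of the machines: L(R) \ L(S) and L(S) \ L(R) are both empty.
Hence every string is accepted by R iff it is accepted by S, and the two languages coincide.

Yes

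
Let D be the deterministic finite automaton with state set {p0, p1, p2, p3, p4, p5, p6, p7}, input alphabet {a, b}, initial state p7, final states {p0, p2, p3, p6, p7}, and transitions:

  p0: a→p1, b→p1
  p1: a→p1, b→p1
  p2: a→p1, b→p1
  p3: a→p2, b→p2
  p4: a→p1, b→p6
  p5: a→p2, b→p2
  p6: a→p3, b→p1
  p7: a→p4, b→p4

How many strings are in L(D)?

9

The useful subgraph on states {p2, p3, p4, p6, p7} is acyclic, so L(D) is finite; the longest accepting path visits 5 useful states, giving maximum string length 4.
Counting accepting paths from p7 by length: 1 of length 0, 2 of length 2, 2 of length 3, 4 of length 4. Total 9.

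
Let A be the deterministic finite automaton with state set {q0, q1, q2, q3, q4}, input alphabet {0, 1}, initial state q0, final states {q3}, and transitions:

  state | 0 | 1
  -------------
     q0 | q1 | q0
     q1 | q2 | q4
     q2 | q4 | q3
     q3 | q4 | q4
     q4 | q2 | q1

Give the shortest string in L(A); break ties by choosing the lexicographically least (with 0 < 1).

A breadth-first search from q0 reaches an accepting state first via the path q0 → q1 → q2 → q3 on input 001.
No string of length < 3 is accepted (BFS exhausts all shorter strings without reaching an accepting state), and 001 is the lexicographically least accepting string of length 3.

001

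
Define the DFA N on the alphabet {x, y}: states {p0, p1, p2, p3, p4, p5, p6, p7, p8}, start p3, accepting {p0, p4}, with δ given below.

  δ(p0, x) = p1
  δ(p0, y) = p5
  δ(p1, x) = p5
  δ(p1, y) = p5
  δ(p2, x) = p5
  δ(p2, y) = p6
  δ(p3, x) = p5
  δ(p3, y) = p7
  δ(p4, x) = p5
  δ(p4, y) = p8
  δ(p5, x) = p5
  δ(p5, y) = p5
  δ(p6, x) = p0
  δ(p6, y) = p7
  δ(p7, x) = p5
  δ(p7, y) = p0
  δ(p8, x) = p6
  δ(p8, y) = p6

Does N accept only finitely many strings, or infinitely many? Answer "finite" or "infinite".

finite

The useful states (reachable from p3 and able to reach an accepting state) are {p0, p3, p7}.
Restricted to these states the transition graph has no cycle, so every accepting path has bounded length and L is finite.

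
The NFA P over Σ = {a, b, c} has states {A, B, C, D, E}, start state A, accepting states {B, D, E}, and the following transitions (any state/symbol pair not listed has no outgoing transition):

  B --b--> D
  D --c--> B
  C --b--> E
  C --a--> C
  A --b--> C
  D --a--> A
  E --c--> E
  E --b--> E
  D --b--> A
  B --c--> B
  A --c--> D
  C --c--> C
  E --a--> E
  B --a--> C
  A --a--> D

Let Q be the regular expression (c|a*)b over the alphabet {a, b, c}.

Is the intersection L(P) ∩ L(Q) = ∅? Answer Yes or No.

Yes

Converting the expression Q to a DFA (subset construction, then merging equivalent states) gives the minimal DFA with states {q0, q1, q2, q3, q4}, start state q0, accepting states {q2} and transitions q0: a→q1, b→q2, c→q3; q1: a→q1, b→q2, c→q4; q2: a→q4, b→q4, c→q4; q3: a→q4, b→q2, c→q4; q4: a→q4, b→q4, c→q4.
Exploring the product automaton P × Q from the start pair (A, q0), following both machines on each input symbol, reaches 11 state pairs: (A, q0), (D, q1), (C, q2), (D, q3), (A, q1), (A, q2), (B, q4), (C, q4), (E, q4), (A, q4), (D, q4).
P accepts in {B, D, E} and Q accepts in {q2}; no reachable pair has both components accepting, so no string drives both machines to acceptance simultaneously and L(P) ∩ L(Q) = ∅.
So no string is accepted by both, and the intersection is empty.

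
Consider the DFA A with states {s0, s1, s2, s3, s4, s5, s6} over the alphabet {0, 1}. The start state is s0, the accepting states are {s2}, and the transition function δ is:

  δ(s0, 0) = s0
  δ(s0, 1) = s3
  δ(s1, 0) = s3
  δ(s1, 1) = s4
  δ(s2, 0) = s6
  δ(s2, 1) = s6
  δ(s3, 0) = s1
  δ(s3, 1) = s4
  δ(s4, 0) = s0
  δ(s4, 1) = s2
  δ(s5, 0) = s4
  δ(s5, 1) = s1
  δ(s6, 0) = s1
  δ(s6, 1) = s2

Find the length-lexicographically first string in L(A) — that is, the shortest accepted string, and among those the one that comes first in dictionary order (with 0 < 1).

111

A breadth-first search from s0 reaches an accepting state first via the path s0 → s3 → s4 → s2 on input 111.
No string of length < 3 is accepted (BFS exhausts all shorter strings without reaching an accepting state), and 111 is the lexicographically least accepting string of length 3.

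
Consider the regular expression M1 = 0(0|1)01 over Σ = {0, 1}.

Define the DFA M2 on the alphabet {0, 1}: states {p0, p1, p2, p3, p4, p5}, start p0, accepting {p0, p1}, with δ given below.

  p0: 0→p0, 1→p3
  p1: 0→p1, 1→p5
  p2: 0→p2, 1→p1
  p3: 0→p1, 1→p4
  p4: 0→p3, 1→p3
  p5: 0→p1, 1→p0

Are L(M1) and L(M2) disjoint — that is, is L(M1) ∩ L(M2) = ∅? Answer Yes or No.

Converting the expression M1 to a DFA (subset construction, then merging equivalent states) gives the minimal DFA with states {r0, r1, r2, r3, r4, r5}, start state r0, accepting states {r5} and transitions r0: 0→r1, 1→r2; r1: 0→r3, 1→r3; r2: 0→r2, 1→r2; r3: 0→r4, 1→r2; r4: 0→r2, 1→r5; r5: 0→r2, 1→r2.
Exploring the product automaton M1 × M2 from the start pair (r0, p0), following both machines on each input symbol, reaches 13 state pairs: (r0, p0), (r1, p0), (r2, p3), (r3, p0), (r3, p3), (r2, p1), (r2, p4), (r4, p0), (r4, p1), (r2, p5), (r2, p0), (r5, p3), (r5, p5).
M1 accepts in {r5} and M2 accepts in {p0, p1}; no reachable pair has both components accepting, so no string drives both machines to acceptance simultaneously and L(M1) ∩ L(M2) = ∅.
So no string is accepted by both, and the intersection is empty.

Yes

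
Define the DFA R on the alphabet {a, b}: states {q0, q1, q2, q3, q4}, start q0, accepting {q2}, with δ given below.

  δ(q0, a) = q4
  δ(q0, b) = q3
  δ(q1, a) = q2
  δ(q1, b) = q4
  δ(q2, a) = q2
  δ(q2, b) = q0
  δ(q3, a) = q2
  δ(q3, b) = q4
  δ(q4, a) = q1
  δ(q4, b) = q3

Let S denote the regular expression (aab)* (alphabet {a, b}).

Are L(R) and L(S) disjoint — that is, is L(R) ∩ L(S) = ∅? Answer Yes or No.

Yes

Converting the expression S to a DFA (subset construction, then merging equivalent states) gives the minimal DFA with states {s0, s1, s2, s3}, start state s0, accepting states {s0} and transitions s0: a→s1, b→s2; s1: a→s3, b→s2; s2: a→s2, b→s2; s3: a→s2, b→s0.
Exploring the product automaton R × S from the start pair (q0, s0), following both machines on each input symbol, reaches 11 state pairs: (q0, s0), (q4, s1), (q3, s2), (q1, s3), (q2, s2), (q4, s2), (q4, s0), (q0, s2), (q1, s2), (q1, s1), (q2, s3).
R accepts in {q2} and S accepts in {s0}; no reachable pair has both components accepting, so no string drives both machines to acceptance simultaneously and L(R) ∩ L(S) = ∅.
So no string is accepted by both, and the intersection is empty.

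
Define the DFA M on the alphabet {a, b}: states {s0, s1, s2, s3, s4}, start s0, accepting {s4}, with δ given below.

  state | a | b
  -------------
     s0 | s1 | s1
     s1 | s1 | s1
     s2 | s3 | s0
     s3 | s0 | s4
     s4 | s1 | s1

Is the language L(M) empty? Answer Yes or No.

Yes

The states reachable from the start state are {s0, s1}.
None of the accepting states {s4} is reachable, so no string is accepted and L(M) = ∅.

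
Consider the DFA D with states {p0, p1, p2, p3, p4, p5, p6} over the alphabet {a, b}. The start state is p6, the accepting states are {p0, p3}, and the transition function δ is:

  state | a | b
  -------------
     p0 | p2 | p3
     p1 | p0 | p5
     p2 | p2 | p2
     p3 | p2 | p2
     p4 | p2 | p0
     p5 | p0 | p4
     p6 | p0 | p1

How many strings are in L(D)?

8

The useful subgraph on states {p0, p1, p3, p4, p5, p6} is acyclic, so L(D) is finite; the longest accepting path visits 6 useful states, giving maximum string length 5.
Counting accepting paths from p6 by length: 1 of length 1, 2 of length 2, 2 of length 3, 2 of length 4, 1 of length 5. Total 8.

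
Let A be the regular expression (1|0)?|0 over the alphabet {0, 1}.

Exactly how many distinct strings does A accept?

3

The expression has no Kleene star, so L(A) is finite. Expanding the alternatives gives {ε, 0, 1}.
That is 1 of length 0, 2 of length 1: 3 strings in all.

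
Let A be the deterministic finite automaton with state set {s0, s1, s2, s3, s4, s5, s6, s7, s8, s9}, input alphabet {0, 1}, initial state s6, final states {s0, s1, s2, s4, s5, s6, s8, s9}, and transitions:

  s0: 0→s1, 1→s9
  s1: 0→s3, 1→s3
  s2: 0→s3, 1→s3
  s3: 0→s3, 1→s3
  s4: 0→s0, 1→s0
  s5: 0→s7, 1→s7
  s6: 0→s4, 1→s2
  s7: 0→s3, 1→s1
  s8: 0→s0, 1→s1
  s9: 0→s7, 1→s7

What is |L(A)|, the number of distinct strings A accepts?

The useful subgraph on states {s0, s1, s2, s4, s6, s7, s9} is acyclic, so L(A) is finite; the longest accepting path visits 6 useful states, giving maximum string length 5.
Counting accepting paths from s6 by length: 1 of length 0, 2 of length 1, 2 of length 2, 4 of length 3, 4 of length 5. Total 13.

13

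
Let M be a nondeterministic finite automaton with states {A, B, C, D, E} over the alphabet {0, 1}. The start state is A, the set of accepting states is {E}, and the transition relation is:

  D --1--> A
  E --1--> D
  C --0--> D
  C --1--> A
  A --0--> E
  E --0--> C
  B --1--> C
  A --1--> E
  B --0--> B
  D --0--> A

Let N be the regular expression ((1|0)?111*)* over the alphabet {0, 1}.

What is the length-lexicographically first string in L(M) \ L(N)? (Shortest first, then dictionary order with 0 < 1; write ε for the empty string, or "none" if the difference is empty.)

0

The string 0 is accepted by M but not by N.
No shorter string lies in the difference, and 0 is the lexicographically first length-1 string in L(M) \ L(N).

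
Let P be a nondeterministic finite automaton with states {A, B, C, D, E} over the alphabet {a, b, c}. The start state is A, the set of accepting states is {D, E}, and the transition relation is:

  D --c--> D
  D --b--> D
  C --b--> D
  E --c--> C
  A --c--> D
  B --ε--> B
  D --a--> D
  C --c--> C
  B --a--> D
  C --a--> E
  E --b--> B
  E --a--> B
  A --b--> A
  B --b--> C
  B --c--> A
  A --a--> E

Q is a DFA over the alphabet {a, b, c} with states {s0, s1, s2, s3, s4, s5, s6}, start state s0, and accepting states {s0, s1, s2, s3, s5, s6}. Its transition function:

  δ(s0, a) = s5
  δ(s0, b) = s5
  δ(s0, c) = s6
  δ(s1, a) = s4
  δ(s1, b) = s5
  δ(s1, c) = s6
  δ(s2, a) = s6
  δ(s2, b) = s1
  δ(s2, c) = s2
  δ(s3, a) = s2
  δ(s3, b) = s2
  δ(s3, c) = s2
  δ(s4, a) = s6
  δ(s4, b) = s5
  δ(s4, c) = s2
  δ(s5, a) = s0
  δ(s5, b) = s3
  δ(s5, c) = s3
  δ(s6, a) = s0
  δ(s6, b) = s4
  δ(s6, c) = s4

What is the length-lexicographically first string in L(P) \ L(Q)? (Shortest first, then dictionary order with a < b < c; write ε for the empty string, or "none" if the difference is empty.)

The string cb is accepted by P but not by Q.
No shorter string lies in the difference, and cb is the lexicographically first length-2 string in L(P) \ L(Q).

cb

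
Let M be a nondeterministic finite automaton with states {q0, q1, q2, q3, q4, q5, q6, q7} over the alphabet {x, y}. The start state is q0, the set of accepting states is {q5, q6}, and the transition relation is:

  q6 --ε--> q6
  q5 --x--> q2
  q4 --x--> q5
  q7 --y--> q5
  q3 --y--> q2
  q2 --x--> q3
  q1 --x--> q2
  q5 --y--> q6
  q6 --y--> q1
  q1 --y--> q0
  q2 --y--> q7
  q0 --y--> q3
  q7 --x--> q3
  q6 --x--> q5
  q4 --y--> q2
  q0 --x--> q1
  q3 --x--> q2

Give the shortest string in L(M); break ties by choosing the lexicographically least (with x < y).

xxyy

A breadth-first search from q0 reaches an accepting state first via the path q0 → q1 → q2 → q7 → q5 on input xxyy.
No string of length < 4 is accepted (BFS exhausts all shorter strings without reaching an accepting state), and xxyy is the lexicographically least accepting string of length 4.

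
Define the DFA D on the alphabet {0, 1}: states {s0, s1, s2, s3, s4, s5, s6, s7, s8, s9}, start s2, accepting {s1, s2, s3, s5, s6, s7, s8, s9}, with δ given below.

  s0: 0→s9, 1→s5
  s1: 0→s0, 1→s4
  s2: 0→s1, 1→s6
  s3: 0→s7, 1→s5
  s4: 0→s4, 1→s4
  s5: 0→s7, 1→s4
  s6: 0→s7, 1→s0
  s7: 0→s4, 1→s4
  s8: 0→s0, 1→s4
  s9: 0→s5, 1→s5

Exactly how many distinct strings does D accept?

The useful subgraph on states {s0, s1, s2, s5, s6, s7, s9} is acyclic, so L(D) is finite; the longest accepting path visits 6 useful states, giving maximum string length 5.
Counting accepting paths from s2 by length: 1 of length 0, 2 of length 1, 1 of length 2, 4 of length 3, 6 of length 4, 4 of length 5. Total 18.

18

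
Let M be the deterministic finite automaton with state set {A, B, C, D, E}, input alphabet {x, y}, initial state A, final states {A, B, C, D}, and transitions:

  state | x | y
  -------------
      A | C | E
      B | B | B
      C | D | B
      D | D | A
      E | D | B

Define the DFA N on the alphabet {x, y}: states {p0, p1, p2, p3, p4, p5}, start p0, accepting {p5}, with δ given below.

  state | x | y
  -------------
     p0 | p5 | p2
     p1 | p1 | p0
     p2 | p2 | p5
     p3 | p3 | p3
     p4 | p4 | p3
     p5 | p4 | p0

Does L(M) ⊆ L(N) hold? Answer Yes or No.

No

The empty string ε is in L(M) but not in L(N).
So L(M) ⊄ L(N).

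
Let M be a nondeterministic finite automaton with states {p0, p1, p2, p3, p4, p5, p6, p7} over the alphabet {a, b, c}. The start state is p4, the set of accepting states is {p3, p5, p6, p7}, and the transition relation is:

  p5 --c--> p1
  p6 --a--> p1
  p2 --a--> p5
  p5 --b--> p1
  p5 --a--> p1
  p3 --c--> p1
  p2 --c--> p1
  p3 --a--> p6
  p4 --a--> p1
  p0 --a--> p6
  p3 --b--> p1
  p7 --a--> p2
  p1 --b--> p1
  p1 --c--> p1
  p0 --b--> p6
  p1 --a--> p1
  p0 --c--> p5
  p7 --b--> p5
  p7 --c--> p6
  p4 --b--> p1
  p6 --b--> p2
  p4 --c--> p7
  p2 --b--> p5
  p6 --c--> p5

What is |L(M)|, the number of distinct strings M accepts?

The useful subgraph on states {p2, p4, p5, p6, p7} is acyclic, so L(M) is finite; the longest accepting path visits 5 useful states, giving maximum string length 4.
Counting accepting paths from p4 by length: 1 of length 1, 2 of length 2, 3 of length 3, 2 of length 4. Total 8.

8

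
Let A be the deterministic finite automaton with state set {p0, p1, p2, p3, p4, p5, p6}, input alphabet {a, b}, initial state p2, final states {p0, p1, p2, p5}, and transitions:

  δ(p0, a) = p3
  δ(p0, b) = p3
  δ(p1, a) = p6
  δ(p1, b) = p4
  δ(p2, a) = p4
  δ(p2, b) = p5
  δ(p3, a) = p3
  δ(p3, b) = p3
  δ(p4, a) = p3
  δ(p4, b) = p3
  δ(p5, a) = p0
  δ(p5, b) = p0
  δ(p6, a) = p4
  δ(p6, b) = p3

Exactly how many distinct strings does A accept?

The useful subgraph on states {p0, p2, p5} is acyclic, so L(A) is finite; the longest accepting path visits 3 useful states, giving maximum string length 2.
Counting accepting paths from p2 by length: 1 of length 0, 1 of length 1, 2 of length 2. Total 4.

4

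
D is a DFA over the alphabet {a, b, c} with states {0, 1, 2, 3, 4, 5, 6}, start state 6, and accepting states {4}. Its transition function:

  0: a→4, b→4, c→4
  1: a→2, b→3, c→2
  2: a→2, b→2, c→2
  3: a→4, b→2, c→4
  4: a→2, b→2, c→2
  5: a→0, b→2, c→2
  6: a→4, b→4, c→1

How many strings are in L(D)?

The useful subgraph on states {1, 3, 4, 6} is acyclic, so L(D) is finite; the longest accepting path visits 4 useful states, giving maximum string length 3.
Counting accepting paths from 6 by length: 2 of length 1, 2 of length 3. Total 4.

4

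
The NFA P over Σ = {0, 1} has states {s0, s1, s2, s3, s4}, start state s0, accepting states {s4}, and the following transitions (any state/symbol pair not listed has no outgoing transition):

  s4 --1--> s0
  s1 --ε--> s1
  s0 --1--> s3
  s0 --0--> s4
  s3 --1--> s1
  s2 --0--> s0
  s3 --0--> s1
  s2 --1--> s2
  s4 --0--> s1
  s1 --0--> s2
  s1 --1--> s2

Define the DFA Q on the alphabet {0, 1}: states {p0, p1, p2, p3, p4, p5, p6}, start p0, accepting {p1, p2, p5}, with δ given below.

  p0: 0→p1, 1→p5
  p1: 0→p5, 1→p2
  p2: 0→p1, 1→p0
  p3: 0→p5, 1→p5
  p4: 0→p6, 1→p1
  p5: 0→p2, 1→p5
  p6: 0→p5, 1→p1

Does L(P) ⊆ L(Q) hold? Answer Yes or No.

Exploring the product automaton P × Q from the start pair (s0, p0), following both machines on each input symbol, reaches 18 state pairs: (s0, p0), (s4, p1), (s3, p5), (s1, p5), (s0, p2), (s1, p2), (s2, p2), (s2, p5), (s3, p0), (s2, p1), (s2, p0), (s0, p1), (s1, p1), (s0, p5), (s4, p5), (s3, p2), (s4, p2), (s1, p0).
P accepts in {s4} and Q accepts in {p1, p2, p5}. The reachable pairs whose P-component is accepting are (s4, p1), (s4, p5), (s4, p2); in each of them the Q-component is accepting too, so the product for L(P) \ L(Q) (P-component accepting, Q-component rejecting) has no reachable accepting pair and the difference is empty.
Hence every string in L(P) is also in L(Q).

Yes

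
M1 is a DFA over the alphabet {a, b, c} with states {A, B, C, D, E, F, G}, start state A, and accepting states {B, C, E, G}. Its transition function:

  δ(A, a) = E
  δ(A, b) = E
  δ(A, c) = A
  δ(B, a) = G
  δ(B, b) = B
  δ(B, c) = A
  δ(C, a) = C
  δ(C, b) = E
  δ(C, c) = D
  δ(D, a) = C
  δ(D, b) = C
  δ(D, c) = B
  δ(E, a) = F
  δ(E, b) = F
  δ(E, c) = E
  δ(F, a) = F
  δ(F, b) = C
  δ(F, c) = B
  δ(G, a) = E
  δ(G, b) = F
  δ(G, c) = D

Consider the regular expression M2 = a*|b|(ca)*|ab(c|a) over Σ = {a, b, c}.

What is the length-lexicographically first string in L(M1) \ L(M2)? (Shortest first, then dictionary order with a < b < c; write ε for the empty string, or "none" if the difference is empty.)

ac

The string ac is accepted by M1 but not by M2.
No shorter string lies in the difference, and ac is the lexicographically first length-2 string in L(M1) \ L(M2).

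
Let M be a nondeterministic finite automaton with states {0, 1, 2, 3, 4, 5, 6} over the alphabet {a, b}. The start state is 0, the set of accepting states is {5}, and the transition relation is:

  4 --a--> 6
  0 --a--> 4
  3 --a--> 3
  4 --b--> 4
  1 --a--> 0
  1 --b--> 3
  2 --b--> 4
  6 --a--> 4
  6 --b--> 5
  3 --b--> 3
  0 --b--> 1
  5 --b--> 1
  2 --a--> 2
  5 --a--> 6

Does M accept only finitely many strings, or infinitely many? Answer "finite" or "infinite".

infinite

State 0 is reachable from the start and can reach an accepting state, and it lies on the cycle 0 → 1 → 0.
Traversing that cycle any number of times yields accepted strings of unbounded length, so the language is infinite.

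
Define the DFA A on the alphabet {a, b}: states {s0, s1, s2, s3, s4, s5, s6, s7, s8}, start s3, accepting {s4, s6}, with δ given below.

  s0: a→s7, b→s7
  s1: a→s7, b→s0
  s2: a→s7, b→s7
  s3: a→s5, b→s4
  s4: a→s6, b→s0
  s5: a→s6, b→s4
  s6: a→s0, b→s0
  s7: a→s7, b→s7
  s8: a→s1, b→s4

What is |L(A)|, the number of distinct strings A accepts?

5

The useful subgraph on states {s3, s4, s5, s6} is acyclic, so L(A) is finite; the longest accepting path visits 4 useful states, giving maximum string length 3.
Counting accepting paths from s3 by length: 1 of length 1, 3 of length 2, 1 of length 3. Total 5.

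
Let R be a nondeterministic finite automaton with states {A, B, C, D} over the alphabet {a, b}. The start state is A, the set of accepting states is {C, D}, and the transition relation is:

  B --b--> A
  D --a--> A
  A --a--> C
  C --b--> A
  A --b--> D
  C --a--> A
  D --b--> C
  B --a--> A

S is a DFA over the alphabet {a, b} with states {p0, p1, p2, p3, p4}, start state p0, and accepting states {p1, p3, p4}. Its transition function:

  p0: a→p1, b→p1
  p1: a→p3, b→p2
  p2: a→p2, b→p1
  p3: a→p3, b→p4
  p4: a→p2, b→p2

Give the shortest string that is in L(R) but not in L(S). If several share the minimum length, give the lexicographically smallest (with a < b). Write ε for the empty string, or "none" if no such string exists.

The string bb is accepted by R but not by S.
No shorter string lies in the difference, and bb is the lexicographically first length-2 string in L(R) \ L(S).

bb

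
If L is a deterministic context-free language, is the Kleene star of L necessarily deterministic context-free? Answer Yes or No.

No

L = {c aⁿbⁿ : n≥0} ∪ {cc aⁿb²ⁿ : n≥0} is a DCFL (the number of leading c's fixes which ratio the DPDA checks), but L* is not. Every word of L starts with c, so in a factorisation of the string cc aⁱbʲ (i≥1) into words of L each factor begins at one of the two c's: either the whole string is a single word of L (forcing j = 2i), or it splits as c · (c aⁱbʲ) with c ∈ L (take n = 0) and c aⁱbʲ ∈ L (forcing j = i). Thus L* ∩ cca⁺b* = {cc aⁿbⁿ : n≥1} ∪ {cc aⁿb²ⁿ : n≥1}. A DPDA for L* would give one for this intersection with a regular set, and, started from its configuration after reading cc, one for {aⁿbⁿ : n≥1} ∪ {aⁿb²ⁿ : n≥1}, which no deterministic PDA accepts (a DPDA for it would have a single run on aⁿb²ⁿ, accepting after the prefix aⁿbⁿ and accepting again after n more b's; an ordinary PDA that simulates it on a's and b's and, at any moment when it is accepting, may switch to reading only a fresh letter d while feeding each d to the simulation as a b, would accept aⁱbʲdᵏ (k≥1) exactly when both aⁱbʲ and aⁱbʲ⁺ᵏ are in the language, i.e. its language intersected with the regular set a*b*d⁺ would be exactly {aⁿbⁿdⁿ : n≥1} — impossible, since context-free languages are closed under intersection with regular sets and {aⁿbⁿdⁿ} is not context-free). So L* is not a DCFL.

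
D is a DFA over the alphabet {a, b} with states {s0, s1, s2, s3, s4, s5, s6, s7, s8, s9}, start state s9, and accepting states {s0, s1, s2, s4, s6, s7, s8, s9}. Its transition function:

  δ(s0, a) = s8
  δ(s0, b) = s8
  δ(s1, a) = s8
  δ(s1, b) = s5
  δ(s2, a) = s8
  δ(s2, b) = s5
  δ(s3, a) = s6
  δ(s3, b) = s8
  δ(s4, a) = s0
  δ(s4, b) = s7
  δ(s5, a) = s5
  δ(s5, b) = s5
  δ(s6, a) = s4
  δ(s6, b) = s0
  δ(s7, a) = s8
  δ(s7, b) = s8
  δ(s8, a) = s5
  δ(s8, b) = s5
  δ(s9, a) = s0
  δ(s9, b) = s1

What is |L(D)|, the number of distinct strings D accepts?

6

The useful subgraph on states {s0, s1, s8, s9} is acyclic, so L(D) is finite; the longest accepting path visits 3 useful states, giving maximum string length 2.
Counting accepting paths from s9 by length: 1 of length 0, 2 of length 1, 3 of length 2. Total 6.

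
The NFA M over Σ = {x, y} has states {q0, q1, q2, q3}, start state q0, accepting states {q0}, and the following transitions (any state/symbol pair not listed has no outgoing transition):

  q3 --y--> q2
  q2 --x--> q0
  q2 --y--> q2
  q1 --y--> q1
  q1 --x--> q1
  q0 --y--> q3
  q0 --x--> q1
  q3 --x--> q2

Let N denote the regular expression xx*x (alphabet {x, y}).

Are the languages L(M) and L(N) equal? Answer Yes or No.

The empty string ε is accepted by M but rejected by N.
So L(M) ≠ L(N).

No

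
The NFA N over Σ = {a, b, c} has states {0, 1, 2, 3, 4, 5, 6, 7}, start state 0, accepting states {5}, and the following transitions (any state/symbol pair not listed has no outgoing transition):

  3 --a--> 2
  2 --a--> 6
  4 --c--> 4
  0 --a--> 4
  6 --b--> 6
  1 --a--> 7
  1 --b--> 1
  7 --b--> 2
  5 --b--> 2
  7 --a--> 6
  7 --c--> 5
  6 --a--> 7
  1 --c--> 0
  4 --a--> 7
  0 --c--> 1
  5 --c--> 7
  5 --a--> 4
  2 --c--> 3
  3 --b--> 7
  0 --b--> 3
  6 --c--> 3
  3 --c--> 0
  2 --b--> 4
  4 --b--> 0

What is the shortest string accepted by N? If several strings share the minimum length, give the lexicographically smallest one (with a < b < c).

A breadth-first search from 0 reaches an accepting state first via the path 0 → 4 → 7 → 5 on input aac.
No string of length < 3 is accepted (BFS exhausts all shorter strings without reaching an accepting state), and aac is the lexicographically least accepting string of length 3.

aac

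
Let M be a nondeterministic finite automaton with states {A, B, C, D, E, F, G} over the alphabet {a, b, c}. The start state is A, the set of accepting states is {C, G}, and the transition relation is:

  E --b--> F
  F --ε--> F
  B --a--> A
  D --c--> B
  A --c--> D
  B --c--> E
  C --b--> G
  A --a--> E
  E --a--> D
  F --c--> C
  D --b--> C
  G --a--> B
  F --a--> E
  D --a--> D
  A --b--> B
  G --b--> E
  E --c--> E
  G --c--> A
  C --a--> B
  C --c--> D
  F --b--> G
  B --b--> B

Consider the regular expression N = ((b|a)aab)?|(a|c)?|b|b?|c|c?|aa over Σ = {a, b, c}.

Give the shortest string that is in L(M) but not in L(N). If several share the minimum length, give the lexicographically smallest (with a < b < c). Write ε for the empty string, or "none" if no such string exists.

The string cb is accepted by M but not by N.
No shorter string lies in the difference, and cb is the lexicographically first length-2 string in L(M) \ L(N).

cb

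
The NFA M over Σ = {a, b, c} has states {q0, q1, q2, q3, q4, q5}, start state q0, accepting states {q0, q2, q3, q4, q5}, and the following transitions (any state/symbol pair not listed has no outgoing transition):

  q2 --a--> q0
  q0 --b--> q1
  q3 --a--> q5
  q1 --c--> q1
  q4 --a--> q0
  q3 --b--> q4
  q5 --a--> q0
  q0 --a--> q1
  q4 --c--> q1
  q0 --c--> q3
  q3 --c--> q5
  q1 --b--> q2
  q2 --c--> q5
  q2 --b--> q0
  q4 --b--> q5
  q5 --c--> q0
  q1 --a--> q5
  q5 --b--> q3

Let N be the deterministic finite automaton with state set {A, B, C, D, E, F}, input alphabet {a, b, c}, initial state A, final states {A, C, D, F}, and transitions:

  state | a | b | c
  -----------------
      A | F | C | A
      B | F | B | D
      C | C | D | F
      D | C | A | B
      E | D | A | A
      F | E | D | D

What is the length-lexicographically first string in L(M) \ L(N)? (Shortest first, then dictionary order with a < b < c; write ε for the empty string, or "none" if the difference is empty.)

aa

The string aa is accepted by M but not by N.
No shorter string lies in the difference, and aa is the lexicographically first length-2 string in L(M) \ L(N).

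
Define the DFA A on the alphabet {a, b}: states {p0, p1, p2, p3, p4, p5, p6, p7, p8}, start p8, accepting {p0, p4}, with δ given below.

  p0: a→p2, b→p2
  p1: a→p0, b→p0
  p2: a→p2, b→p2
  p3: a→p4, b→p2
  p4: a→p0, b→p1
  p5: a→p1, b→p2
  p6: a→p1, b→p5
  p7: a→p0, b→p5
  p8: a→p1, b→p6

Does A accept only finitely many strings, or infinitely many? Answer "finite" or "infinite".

finite

The useful states (reachable from p8 and able to reach an accepting state) are {p0, p1, p5, p6, p8}.
Restricted to these states the transition graph has no cycle, so every accepting path has bounded length and L is finite.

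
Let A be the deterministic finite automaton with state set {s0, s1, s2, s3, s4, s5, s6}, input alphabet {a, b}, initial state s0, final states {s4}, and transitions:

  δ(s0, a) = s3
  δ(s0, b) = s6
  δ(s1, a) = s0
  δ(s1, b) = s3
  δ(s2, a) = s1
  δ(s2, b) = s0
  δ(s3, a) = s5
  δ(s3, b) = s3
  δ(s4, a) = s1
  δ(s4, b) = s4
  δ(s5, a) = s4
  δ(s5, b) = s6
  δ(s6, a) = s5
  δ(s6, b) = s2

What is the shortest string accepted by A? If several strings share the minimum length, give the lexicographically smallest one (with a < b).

aaa

A breadth-first search from s0 reaches an accepting state first via the path s0 → s3 → s5 → s4 on input aaa.
No string of length < 3 is accepted (BFS exhausts all shorter strings without reaching an accepting state), and aaa is the lexicographically least accepting string of length 3.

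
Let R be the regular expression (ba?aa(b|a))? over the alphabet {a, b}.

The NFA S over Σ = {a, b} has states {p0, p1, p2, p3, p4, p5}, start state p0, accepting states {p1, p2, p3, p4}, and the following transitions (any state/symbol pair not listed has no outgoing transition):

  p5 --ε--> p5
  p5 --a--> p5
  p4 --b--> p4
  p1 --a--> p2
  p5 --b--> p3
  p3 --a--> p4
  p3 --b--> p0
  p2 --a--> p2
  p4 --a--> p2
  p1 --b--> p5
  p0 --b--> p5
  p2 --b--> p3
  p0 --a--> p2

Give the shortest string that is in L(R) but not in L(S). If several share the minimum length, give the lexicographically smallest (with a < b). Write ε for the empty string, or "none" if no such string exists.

ε

The empty string ε is accepted by R but not by S.
Since ε is the unique shortest string, it is the required witness.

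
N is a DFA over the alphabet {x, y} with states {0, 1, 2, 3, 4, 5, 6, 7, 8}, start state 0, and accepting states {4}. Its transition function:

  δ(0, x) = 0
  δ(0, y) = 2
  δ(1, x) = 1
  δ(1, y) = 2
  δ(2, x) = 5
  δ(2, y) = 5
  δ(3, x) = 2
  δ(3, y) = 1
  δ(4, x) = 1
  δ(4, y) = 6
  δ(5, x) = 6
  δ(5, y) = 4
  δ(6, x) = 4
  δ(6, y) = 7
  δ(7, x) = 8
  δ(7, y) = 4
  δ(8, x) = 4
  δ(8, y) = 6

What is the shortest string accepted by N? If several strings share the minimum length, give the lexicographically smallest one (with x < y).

A breadth-first search from 0 reaches an accepting state first via the path 0 → 2 → 5 → 4 on input yxy.
No string of length < 3 is accepted (BFS exhausts all shorter strings without reaching an accepting state), and yxy is the lexicographically least accepting string of length 3.

yxy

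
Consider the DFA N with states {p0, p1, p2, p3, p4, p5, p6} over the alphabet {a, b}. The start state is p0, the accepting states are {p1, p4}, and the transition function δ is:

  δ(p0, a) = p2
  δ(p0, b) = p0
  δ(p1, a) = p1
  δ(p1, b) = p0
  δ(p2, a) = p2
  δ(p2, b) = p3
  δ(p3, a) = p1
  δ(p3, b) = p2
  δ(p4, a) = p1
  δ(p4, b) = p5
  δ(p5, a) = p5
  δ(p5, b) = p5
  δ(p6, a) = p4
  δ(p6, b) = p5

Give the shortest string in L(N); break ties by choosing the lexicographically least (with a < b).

A breadth-first search from p0 reaches an accepting state first via the path p0 → p2 → p3 → p1 on input aba.
No string of length < 3 is accepted (BFS exhausts all shorter strings without reaching an accepting state), and aba is the lexicographically least accepting string of length 3.

aba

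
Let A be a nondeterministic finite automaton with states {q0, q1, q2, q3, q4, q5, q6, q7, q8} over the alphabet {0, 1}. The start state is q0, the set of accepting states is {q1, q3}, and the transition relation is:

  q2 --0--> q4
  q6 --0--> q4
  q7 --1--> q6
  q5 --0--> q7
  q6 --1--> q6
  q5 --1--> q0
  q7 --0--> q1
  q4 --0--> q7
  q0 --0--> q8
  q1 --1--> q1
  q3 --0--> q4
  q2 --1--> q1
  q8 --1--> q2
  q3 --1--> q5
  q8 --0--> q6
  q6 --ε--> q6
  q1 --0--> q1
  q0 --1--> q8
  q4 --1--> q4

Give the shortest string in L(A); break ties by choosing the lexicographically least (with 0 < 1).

A breadth-first search from q0 reaches an accepting state first via the path q0 → q8 → q2 → q1 on input 011.
No string of length < 3 is accepted (BFS exhausts all shorter strings without reaching an accepting state), and 011 is the lexicographically least accepting string of length 3.

011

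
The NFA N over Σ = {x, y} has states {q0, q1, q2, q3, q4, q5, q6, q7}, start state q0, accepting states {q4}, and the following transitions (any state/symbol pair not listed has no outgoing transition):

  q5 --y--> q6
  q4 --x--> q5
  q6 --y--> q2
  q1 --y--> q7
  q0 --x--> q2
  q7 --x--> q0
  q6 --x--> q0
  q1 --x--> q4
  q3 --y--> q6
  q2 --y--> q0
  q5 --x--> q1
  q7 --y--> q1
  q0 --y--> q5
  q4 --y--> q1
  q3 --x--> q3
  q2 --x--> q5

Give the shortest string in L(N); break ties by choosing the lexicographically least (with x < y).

yxx

A breadth-first search from q0 reaches an accepting state first via the path q0 → q5 → q1 → q4 on input yxx.
No string of length < 3 is accepted (BFS exhausts all shorter strings without reaching an accepting state), and yxx is the lexicographically least accepting string of length 3.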